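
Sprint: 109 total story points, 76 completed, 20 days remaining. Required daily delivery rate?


Formula: Required rate = Remaining points / Days left
Remaining = 109 - 76 = 33 points
Required rate = 33 / 20 = 1.65 points/day

1.65 points/day


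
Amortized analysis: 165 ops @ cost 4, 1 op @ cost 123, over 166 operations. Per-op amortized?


Formula: Amortized cost = Total cost / Operations
Total cost = (165 * 4) + (1 * 123)
Total cost = 660 + 123 = 783
Amortized = 783 / 166 = 4.7169

4.7169


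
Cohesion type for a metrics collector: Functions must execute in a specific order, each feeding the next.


Reasoning: Output of one is input to next
Type: Sequential cohesion

Sequential cohesion


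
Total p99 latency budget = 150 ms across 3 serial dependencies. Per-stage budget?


Formula: per_stage = total_budget / stages
per_stage = 150 / 3
per_stage = 50.0 ms

50.0 ms


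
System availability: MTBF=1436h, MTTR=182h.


Availability = MTBF / (MTBF + MTTR)
Availability = 1436 / (1436 + 182)
Availability = 1436 / 1618
Availability = 88.7515%

88.7515%


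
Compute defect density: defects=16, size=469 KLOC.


Defect density = defects / KLOC
Defect density = 16 / 469
Defect density = 0.034 defects/KLOC

0.034 defects/KLOC


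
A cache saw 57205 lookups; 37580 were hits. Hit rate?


Formula: hit rate = hits / (hits + misses) * 100
hit rate = 37580 / (37580 + 19625) * 100
hit rate = 37580 / 57205 * 100
hit rate = 65.69%

65.69%


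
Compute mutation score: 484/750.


Mutation score = killed / total * 100
Mutation score = 484 / 750 * 100
Mutation score = 64.53%

64.53%


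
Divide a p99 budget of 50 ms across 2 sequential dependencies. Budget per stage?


Formula: per_stage = total_budget / stages
per_stage = 50 / 2
per_stage = 25.0 ms

25.0 ms


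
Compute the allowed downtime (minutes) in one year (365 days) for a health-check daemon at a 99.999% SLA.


Formula: allowed downtime = period * (100 - SLA) / 100
Period (year (365 days)) = 525600 minutes
Unavailability fraction = (100 - 99.999) / 100
Allowed downtime = 525600 * (100 - 99.999) / 100
Allowed downtime = 5.256 minutes

5.256 minutes


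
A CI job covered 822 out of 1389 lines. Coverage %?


Coverage = covered / total * 100
Coverage = 822 / 1389 * 100
Coverage = 59.18%

59.18%


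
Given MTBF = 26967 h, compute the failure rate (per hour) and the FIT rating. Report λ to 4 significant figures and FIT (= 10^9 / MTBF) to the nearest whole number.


Formula: λ = 1 / MTBF; FIT = λ × 1e9 = 1e9 / MTBF
λ = 1 / 26967 ≈ 3.708e-05 failures/hour
FIT = 1e9 / 26967 ≈ 37082 failures per 1e9 hours (nearest whole number)

λ = 3.708e-05 /h, FIT = 37082


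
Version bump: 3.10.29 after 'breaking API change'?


Current: 3.10.29
Change category: 'breaking API change' → major bump
SemVer rule: major bump → increment MAJOR, reset MINOR and PATCH to 0
New: 4.0.0

4.0.0


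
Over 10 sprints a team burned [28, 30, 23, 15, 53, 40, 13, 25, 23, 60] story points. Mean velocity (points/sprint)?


Formula: Avg velocity = Total points / Number of sprints
Points: [28, 30, 23, 15, 53, 40, 13, 25, 23, 60]
Sum = 28 + 30 + 23 + 15 + 53 + 40 + 13 + 25 + 23 + 60 = 310
Avg velocity = 310 / 10 = 31.0 points/sprint

31.0 points/sprint


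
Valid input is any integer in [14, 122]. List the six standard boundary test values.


Range: [14, 122]
Boundaries: just below min, min, min+1, max-1, max, just above max
Values: [13, 14, 15, 121, 122, 123]

[13, 14, 15, 121, 122, 123]


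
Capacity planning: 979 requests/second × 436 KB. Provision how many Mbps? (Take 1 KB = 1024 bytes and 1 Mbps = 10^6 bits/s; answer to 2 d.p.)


Formula: Mbps = payload_bytes * RPS * 8 / 1e6
Payload per request = 436 KB = 436 * 1024 = 446464 bytes
Total bytes/sec = 446464 * 979 = 437088256
Total bits/sec = 437088256 * 8 = 3496706048
Mbps = 3496706048 / 1e6 = 3496.71

3496.71 Mbps


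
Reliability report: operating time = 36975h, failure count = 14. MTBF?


Formula: MTBF = Total operating time / Number of failures
MTBF = 36975 / 14
MTBF = 2641.07 hours

2641.07 hours


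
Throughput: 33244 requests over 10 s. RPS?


Formula: throughput = requests / seconds
throughput = 33244 / 10
throughput = 3324.4 requests/second

3324.4 requests/second


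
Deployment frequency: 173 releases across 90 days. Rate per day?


Formula: deployments per day = releases / days
= 173 / 90
= 1.922 deploys/day
(equivalently, 13.46 deploys/week)

1.922 deploys/day


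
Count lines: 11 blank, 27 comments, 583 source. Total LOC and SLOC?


Total LOC = blank + comment + code
Total LOC = 11 + 27 + 583 = 621
SLOC (source only) = code = 583

Total LOC: 621, SLOC: 583


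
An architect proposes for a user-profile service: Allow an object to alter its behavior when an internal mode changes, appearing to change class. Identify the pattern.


This matches the State pattern

State


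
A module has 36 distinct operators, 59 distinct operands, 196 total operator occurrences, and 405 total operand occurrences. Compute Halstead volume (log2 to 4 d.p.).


Formula: V = N * log2(η), where N = N1 + N2 and η = η1 + η2
η = 36 + 59 = 95
N = 196 + 405 = 601
log2(95) ≈ 6.5699
V = 601 * 6.5699 = 3948.51

3948.51


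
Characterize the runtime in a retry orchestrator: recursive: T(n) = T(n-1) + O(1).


Reasoning: linear recursion with constant work per frame
Complexity: O(n)

O(n)


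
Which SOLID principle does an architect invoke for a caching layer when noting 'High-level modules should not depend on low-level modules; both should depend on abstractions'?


This describes the Dependency Inversion Principle (DIP)

Dependency Inversion Principle (DIP)


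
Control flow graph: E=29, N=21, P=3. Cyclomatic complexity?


Formula: V(G) = E - N + 2P
V(G) = 29 - 21 + 2*3
V(G) = 8 + 6
V(G) = 14

14


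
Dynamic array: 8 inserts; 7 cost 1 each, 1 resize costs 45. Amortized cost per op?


Formula: Amortized cost = Total cost / Operations
Total cost = (7 * 1) + (1 * 45)
Total cost = 7 + 45 = 52
Amortized = 52 / 8 = 6.5

6.5


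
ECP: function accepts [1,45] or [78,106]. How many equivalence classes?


Valid ranges: [1,45] and [78,106]
Class 1: x < 1 — invalid
Class 2: 1 ≤ x ≤ 45 — valid
Class 3: 45 < x < 78 — invalid (gap between ranges)
Class 4: 78 ≤ x ≤ 106 — valid
Class 5: x > 106 — invalid
Total equivalence classes: 5

5 equivalence classes


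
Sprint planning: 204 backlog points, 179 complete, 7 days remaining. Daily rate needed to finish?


Formula: Required rate = Remaining points / Days left
Remaining = 204 - 179 = 25 points
Required rate = 25 / 7 = 3.57 points/day

3.57 points/day


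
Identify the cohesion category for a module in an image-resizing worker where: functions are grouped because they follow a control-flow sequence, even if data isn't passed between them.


Reasoning: Grouped by order of execution within a routine, not by data flow
Type: Procedural cohesion

Procedural cohesion


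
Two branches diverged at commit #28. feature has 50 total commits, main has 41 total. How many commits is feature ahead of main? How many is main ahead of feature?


Common ancestor: commit #28
feature commits after divergence: 50 - 28 = 22
main commits after divergence: 41 - 28 = 13
feature is 22 commits ahead of main
main is 13 commits ahead of feature

feature ahead: 22, main ahead: 13


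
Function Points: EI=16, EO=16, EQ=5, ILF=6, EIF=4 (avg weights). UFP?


UFP = EI*4 + EO*5 + EQ*4 + ILF*10 + EIF*7
UFP = 16*4 + 16*5 + 5*4 + 6*10 + 4*7
UFP = 64 + 80 + 20 + 60 + 28
UFP = 252

252


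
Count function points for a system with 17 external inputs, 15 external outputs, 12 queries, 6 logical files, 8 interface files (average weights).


UFP = EI*4 + EO*5 + EQ*4 + ILF*10 + EIF*7
UFP = 17*4 + 15*5 + 12*4 + 6*10 + 8*7
UFP = 68 + 75 + 48 + 60 + 56
UFP = 307

307


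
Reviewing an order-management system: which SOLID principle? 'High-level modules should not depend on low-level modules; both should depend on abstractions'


This describes the Dependency Inversion Principle (DIP)

Dependency Inversion Principle (DIP)


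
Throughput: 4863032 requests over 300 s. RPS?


Formula: throughput = requests / seconds
throughput = 4863032 / 300
throughput = 16210.11 requests/second

16210.11 requests/second


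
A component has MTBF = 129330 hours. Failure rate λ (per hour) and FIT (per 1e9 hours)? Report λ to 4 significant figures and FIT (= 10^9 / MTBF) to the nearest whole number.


Formula: λ = 1 / MTBF; FIT = λ × 1e9 = 1e9 / MTBF
λ = 1 / 129330 ≈ 7.732e-06 failures/hour
FIT = 1e9 / 129330 ≈ 7732 failures per 1e9 hours (nearest whole number)

λ = 7.732e-06 /h, FIT = 7732


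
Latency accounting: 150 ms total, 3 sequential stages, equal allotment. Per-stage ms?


Formula: per_stage = total_budget / stages
per_stage = 150 / 3
per_stage = 50.0 ms

50.0 ms


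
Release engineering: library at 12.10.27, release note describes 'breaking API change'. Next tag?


Current: 12.10.27
Change category: 'breaking API change' → major bump
SemVer rule: major bump → increment MAJOR, reset MINOR and PATCH to 0
New: 13.0.0

13.0.0


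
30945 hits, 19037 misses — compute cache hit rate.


Formula: hit rate = hits / (hits + misses) * 100
hit rate = 30945 / (30945 + 19037) * 100
hit rate = 30945 / 49982 * 100
hit rate = 61.91%

61.91%


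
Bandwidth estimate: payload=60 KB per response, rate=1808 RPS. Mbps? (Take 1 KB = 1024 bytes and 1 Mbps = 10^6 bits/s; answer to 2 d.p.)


Formula: Mbps = payload_bytes * RPS * 8 / 1e6
Payload per request = 60 KB = 60 * 1024 = 61440 bytes
Total bytes/sec = 61440 * 1808 = 111083520
Total bits/sec = 111083520 * 8 = 888668160
Mbps = 888668160 / 1e6 = 888.67

888.67 Mbps


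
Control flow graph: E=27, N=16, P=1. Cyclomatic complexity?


Formula: V(G) = E - N + 2P
V(G) = 27 - 16 + 2*1
V(G) = 11 + 2
V(G) = 13

13


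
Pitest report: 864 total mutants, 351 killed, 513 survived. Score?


Mutation score = killed / total * 100
Mutation score = 351 / 864 * 100
Mutation score = 40.63%

40.63%


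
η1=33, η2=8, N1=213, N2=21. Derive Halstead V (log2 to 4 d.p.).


Formula: V = N * log2(η), where N = N1 + N2 and η = η1 + η2
η = 33 + 8 = 41
N = 213 + 21 = 234
log2(41) ≈ 5.3576
V = 234 * 5.3576 = 1253.68

1253.68


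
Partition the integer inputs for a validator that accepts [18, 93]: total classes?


Valid range: [18, 93]
Class 1: x < 18 — invalid
Class 2: 18 ≤ x ≤ 93 — valid
Class 3: x > 93 — invalid
Total equivalence classes: 3

3 equivalence classes


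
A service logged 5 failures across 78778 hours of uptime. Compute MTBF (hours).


Formula: MTBF = Total operating time / Number of failures
MTBF = 78778 / 5
MTBF = 15755.6 hours

15755.6 hours


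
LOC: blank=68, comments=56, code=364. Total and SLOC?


Total LOC = blank + comment + code
Total LOC = 68 + 56 + 364 = 488
SLOC (source only) = code = 364

Total LOC: 488, SLOC: 364


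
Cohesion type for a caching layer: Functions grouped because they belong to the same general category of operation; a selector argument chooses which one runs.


Reasoning: Grouped by category of activity, not by data or sequence
Type: Logical cohesion

Logical cohesion


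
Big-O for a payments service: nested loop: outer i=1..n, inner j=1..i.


Reasoning: triangle: n(n+1)/2 ~ n^2/2
Complexity: O(n^2)

O(n^2)


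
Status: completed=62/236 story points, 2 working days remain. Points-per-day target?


Formula: Required rate = Remaining points / Days left
Remaining = 236 - 62 = 174 points
Required rate = 174 / 2 = 87.0 points/day

87.0 points/day


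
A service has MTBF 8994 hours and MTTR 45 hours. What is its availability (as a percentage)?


Availability = MTBF / (MTBF + MTTR)
Availability = 8994 / (8994 + 45)
Availability = 8994 / 9039
Availability = 99.5022%

99.5022%


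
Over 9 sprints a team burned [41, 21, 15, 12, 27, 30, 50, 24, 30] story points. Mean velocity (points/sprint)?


Formula: Avg velocity = Total points / Number of sprints
Points: [41, 21, 15, 12, 27, 30, 50, 24, 30]
Sum = 41 + 21 + 15 + 12 + 27 + 30 + 50 + 24 + 30 = 250
Avg velocity = 250 / 9 = 27.78 points/sprint

27.78 points/sprint


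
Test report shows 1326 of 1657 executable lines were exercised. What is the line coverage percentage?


Coverage = covered / total * 100
Coverage = 1326 / 1657 * 100
Coverage = 80.02%

80.02%


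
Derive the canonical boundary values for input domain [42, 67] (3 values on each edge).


Range: [42, 67]
Boundaries: just below min, min, min+1, max-1, max, just above max
Values: [41, 42, 43, 66, 67, 68]

[41, 42, 43, 66, 67, 68]


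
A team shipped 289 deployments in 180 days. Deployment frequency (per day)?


Formula: deployments per day = releases / days
= 289 / 180
= 1.606 deploys/day
(equivalently, 11.24 deploys/week)

1.606 deploys/day


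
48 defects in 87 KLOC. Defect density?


Defect density = defects / KLOC
Defect density = 48 / 87
Defect density = 0.552 defects/KLOC

0.552 defects/KLOC


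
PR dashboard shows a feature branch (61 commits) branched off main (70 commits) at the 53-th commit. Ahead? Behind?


Common ancestor: commit #53
feature commits after divergence: 61 - 53 = 8
main commits after divergence: 70 - 53 = 17
feature is 8 commits ahead of main
main is 17 commits ahead of feature

feature ahead: 8, main ahead: 17


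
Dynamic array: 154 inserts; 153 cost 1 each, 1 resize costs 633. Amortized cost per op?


Formula: Amortized cost = Total cost / Operations
Total cost = (153 * 1) + (1 * 633)
Total cost = 153 + 633 = 786
Amortized = 786 / 154 = 5.1039

5.1039


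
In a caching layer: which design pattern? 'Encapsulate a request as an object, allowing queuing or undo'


This matches the Command pattern

Command


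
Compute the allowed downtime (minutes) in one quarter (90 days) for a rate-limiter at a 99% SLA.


Formula: allowed downtime = period * (100 - SLA) / 100
Period (quarter (90 days)) = 129600 minutes
Unavailability fraction = (100 - 99.0) / 100
Allowed downtime = 129600 * (100 - 99.0) / 100
Allowed downtime = 1296.0 minutes

1296.0 minutes


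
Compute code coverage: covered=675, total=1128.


Coverage = covered / total * 100
Coverage = 675 / 1128 * 100
Coverage = 59.84%

59.84%


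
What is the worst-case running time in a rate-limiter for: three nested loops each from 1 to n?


Reasoning: three levels of nesting over n
Complexity: O(n^3)

O(n^3)


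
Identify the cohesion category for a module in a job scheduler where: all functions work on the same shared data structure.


Reasoning: Functions share data
Type: Communicational cohesion

Communicational cohesion


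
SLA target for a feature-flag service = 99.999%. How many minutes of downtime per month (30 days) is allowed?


Formula: allowed downtime = period * (100 - SLA) / 100
Period (month (30 days)) = 43200 minutes
Unavailability fraction = (100 - 99.999) / 100
Allowed downtime = 43200 * (100 - 99.999) / 100
Allowed downtime = 0.432 minutes

0.432 minutes


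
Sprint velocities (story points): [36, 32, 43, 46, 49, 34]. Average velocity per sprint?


Formula: Avg velocity = Total points / Number of sprints
Points: [36, 32, 43, 46, 49, 34]
Sum = 36 + 32 + 43 + 46 + 49 + 34 = 240
Avg velocity = 240 / 6 = 40.0 points/sprint

40.0 points/sprint


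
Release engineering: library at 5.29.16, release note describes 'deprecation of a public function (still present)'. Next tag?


Current: 5.29.16
Change category: 'deprecation of a public function (still present)' → minor bump
SemVer rule: minor bump → increment MINOR, reset PATCH to 0 (MAJOR unchanged)
New: 5.30.0

5.30.0


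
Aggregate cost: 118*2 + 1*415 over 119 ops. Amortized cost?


Formula: Amortized cost = Total cost / Operations
Total cost = (118 * 2) + (1 * 415)
Total cost = 236 + 415 = 651
Amortized = 651 / 119 = 5.4706

5.4706


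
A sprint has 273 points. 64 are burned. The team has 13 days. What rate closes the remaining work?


Formula: Required rate = Remaining points / Days left
Remaining = 273 - 64 = 209 points
Required rate = 209 / 13 = 16.08 points/day

16.08 points/day


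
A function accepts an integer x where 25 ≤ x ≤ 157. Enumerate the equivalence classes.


Valid range: [25, 157]
Class 1: x < 25 — invalid
Class 2: 25 ≤ x ≤ 157 — valid
Class 3: x > 157 — invalid
Total equivalence classes: 3

3 equivalence classes


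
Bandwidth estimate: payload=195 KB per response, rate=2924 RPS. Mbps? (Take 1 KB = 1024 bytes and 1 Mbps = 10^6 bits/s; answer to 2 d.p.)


Formula: Mbps = payload_bytes * RPS * 8 / 1e6
Payload per request = 195 KB = 195 * 1024 = 199680 bytes
Total bytes/sec = 199680 * 2924 = 583864320
Total bits/sec = 583864320 * 8 = 4670914560
Mbps = 4670914560 / 1e6 = 4670.91

4670.91 Mbps


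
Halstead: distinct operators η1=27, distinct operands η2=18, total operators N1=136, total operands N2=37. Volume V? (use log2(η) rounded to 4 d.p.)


Formula: V = N * log2(η), where N = N1 + N2 and η = η1 + η2
η = 27 + 18 = 45
N = 136 + 37 = 173
log2(45) ≈ 5.4919
V = 173 * 5.4919 = 950.10

950.10


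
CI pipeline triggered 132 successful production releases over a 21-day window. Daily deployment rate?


Formula: deployments per day = releases / days
= 132 / 21
= 6.286 deploys/day
(equivalently, 44.0 deploys/week)

6.286 deploys/day


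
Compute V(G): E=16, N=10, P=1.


Formula: V(G) = E - N + 2P
V(G) = 16 - 10 + 2*1
V(G) = 6 + 2
V(G) = 8

8


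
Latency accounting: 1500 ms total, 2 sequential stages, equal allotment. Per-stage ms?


Formula: per_stage = total_budget / stages
per_stage = 1500 / 2
per_stage = 750.0 ms

750.0 ms


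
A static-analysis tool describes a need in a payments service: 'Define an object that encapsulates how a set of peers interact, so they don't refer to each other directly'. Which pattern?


This matches the Mediator pattern

Mediator


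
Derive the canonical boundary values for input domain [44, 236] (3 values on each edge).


Range: [44, 236]
Boundaries: just below min, min, min+1, max-1, max, just above max
Values: [43, 44, 45, 235, 236, 237]

[43, 44, 45, 235, 236, 237]


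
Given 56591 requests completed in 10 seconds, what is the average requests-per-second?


Formula: throughput = requests / seconds
throughput = 56591 / 10
throughput = 5659.1 requests/second

5659.1 requests/second


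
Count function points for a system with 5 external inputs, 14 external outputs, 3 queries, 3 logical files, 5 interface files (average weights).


UFP = EI*4 + EO*5 + EQ*4 + ILF*10 + EIF*7
UFP = 5*4 + 14*5 + 3*4 + 3*10 + 5*7
UFP = 20 + 70 + 12 + 30 + 35
UFP = 167

167


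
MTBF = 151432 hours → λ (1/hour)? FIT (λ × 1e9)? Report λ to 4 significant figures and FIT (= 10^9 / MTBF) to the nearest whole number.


Formula: λ = 1 / MTBF; FIT = λ × 1e9 = 1e9 / MTBF
λ = 1 / 151432 ≈ 6.604e-06 failures/hour
FIT = 1e9 / 151432 ≈ 6604 failures per 1e9 hours (nearest whole number)

λ = 6.604e-06 /h, FIT = 6604


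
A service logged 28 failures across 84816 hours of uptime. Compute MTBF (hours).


Formula: MTBF = Total operating time / Number of failures
MTBF = 84816 / 28
MTBF = 3029.14 hours

3029.14 hours


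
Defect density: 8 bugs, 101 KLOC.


Defect density = defects / KLOC
Defect density = 8 / 101
Defect density = 0.079 defects/KLOC

0.079 defects/KLOC


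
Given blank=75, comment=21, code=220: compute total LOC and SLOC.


Total LOC = blank + comment + code
Total LOC = 75 + 21 + 220 = 316
SLOC (source only) = code = 220

Total LOC: 316, SLOC: 220


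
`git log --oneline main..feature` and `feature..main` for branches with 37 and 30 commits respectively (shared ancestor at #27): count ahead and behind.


Common ancestor: commit #27
feature commits after divergence: 37 - 27 = 10
main commits after divergence: 30 - 27 = 3
feature is 10 commits ahead of main
main is 3 commits ahead of feature

feature ahead: 10, main ahead: 3


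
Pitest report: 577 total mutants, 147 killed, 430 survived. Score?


Mutation score = killed / total * 100
Mutation score = 147 / 577 * 100
Mutation score = 25.48%

25.48%


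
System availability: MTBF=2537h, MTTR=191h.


Availability = MTBF / (MTBF + MTTR)
Availability = 2537 / (2537 + 191)
Availability = 2537 / 2728
Availability = 92.9985%

92.9985%


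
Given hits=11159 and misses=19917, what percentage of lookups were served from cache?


Formula: hit rate = hits / (hits + misses) * 100
hit rate = 11159 / (11159 + 19917) * 100
hit rate = 11159 / 31076 * 100
hit rate = 35.91%

35.91%


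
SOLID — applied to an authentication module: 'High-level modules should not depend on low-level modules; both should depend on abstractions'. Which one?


This describes the Dependency Inversion Principle (DIP)

Dependency Inversion Principle (DIP)


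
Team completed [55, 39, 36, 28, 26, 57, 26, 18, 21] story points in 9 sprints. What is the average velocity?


Formula: Avg velocity = Total points / Number of sprints
Points: [55, 39, 36, 28, 26, 57, 26, 18, 21]
Sum = 55 + 39 + 36 + 28 + 26 + 57 + 26 + 18 + 21 = 306
Avg velocity = 306 / 9 = 34.0 points/sprint

34.0 points/sprint


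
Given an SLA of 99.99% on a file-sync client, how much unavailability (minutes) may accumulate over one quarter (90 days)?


Formula: allowed downtime = period * (100 - SLA) / 100
Period (quarter (90 days)) = 129600 minutes
Unavailability fraction = (100 - 99.99) / 100
Allowed downtime = 129600 * (100 - 99.99) / 100
Allowed downtime = 12.96 minutes

12.96 minutes


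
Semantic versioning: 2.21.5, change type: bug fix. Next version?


Current: 2.21.5
Change category: 'bug fix' → patch bump
SemVer rule: patch bump → increment PATCH (MAJOR and MINOR unchanged)
New: 2.21.6

2.21.6


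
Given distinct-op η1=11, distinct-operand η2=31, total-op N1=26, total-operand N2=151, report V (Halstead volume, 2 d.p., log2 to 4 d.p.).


Formula: V = N * log2(η), where N = N1 + N2 and η = η1 + η2
η = 11 + 31 = 42
N = 26 + 151 = 177
log2(42) ≈ 5.3923
V = 177 * 5.3923 = 954.44

954.44


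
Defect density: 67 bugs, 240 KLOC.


Defect density = defects / KLOC
Defect density = 67 / 240
Defect density = 0.279 defects/KLOC

0.279 defects/KLOC


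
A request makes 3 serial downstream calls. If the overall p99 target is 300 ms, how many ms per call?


Formula: per_stage = total_budget / stages
per_stage = 300 / 3
per_stage = 100.0 ms

100.0 ms


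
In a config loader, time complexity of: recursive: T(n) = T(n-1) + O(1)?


Reasoning: linear recursion with constant work per frame
Complexity: O(n)

O(n)


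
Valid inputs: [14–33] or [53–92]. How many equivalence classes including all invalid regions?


Valid ranges: [14,33] and [53,92]
Class 1: x < 14 — invalid
Class 2: 14 ≤ x ≤ 33 — valid
Class 3: 33 < x < 53 — invalid (gap between ranges)
Class 4: 53 ≤ x ≤ 92 — valid
Class 5: x > 92 — invalid
Total equivalence classes: 5

5 equivalence classes


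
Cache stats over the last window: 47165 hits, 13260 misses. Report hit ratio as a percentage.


Formula: hit rate = hits / (hits + misses) * 100
hit rate = 47165 / (47165 + 13260) * 100
hit rate = 47165 / 60425 * 100
hit rate = 78.06%

78.06%


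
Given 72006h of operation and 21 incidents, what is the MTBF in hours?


Formula: MTBF = Total operating time / Number of failures
MTBF = 72006 / 21
MTBF = 3428.86 hours

3428.86 hours


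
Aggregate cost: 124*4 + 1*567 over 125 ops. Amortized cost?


Formula: Amortized cost = Total cost / Operations
Total cost = (124 * 4) + (1 * 567)
Total cost = 496 + 567 = 1063
Amortized = 1063 / 125 = 8.504

8.504


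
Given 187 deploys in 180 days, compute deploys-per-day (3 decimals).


Formula: deployments per day = releases / days
= 187 / 180
= 1.039 deploys/day
(equivalently, 7.27 deploys/week)

1.039 deploys/day


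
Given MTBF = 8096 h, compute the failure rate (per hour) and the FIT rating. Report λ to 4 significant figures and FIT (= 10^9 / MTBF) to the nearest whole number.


Formula: λ = 1 / MTBF; FIT = λ × 1e9 = 1e9 / MTBF
λ = 1 / 8096 ≈ 1.235e-04 failures/hour
FIT = 1e9 / 8096 ≈ 123518 failures per 1e9 hours (nearest whole number)

λ = 1.235e-04 /h, FIT = 123518


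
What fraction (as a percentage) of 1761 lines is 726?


Coverage = covered / total * 100
Coverage = 726 / 1761 * 100
Coverage = 41.23%

41.23%


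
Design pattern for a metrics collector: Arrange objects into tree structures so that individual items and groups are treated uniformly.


This matches the Composite pattern

Composite


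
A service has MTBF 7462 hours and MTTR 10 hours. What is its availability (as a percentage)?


Availability = MTBF / (MTBF + MTTR)
Availability = 7462 / (7462 + 10)
Availability = 7462 / 7472
Availability = 99.8662%

99.8662%


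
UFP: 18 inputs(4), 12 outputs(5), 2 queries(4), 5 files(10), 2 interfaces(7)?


UFP = EI*4 + EO*5 + EQ*4 + ILF*10 + EIF*7
UFP = 18*4 + 12*5 + 2*4 + 5*10 + 2*7
UFP = 72 + 60 + 8 + 50 + 14
UFP = 204

204


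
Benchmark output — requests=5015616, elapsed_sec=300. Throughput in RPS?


Formula: throughput = requests / seconds
throughput = 5015616 / 300
throughput = 16718.72 requests/second

16718.72 requests/second


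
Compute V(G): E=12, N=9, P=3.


Formula: V(G) = E - N + 2P
V(G) = 12 - 9 + 2*3
V(G) = 3 + 6
V(G) = 9

9


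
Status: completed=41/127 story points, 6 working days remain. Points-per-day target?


Formula: Required rate = Remaining points / Days left
Remaining = 127 - 41 = 86 points
Required rate = 86 / 6 = 14.33 points/day

14.33 points/day


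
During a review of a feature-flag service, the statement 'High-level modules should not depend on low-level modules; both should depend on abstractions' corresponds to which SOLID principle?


This describes the Dependency Inversion Principle (DIP)

Dependency Inversion Principle (DIP)


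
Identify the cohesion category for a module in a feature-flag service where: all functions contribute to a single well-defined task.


Reasoning: Best: single purpose
Type: Functional cohesion

Functional cohesion


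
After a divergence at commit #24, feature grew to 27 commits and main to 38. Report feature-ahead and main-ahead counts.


Common ancestor: commit #24
feature commits after divergence: 27 - 24 = 3
main commits after divergence: 38 - 24 = 14
feature is 3 commits ahead of main
main is 14 commits ahead of feature

feature ahead: 3, main ahead: 14


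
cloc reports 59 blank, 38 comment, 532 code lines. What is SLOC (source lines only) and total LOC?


Total LOC = blank + comment + code
Total LOC = 59 + 38 + 532 = 629
SLOC (source only) = code = 532

Total LOC: 629, SLOC: 532


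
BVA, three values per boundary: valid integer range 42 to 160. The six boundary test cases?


Range: [42, 160]
Boundaries: just below min, min, min+1, max-1, max, just above max
Values: [41, 42, 43, 159, 160, 161]

[41, 42, 43, 159, 160, 161]


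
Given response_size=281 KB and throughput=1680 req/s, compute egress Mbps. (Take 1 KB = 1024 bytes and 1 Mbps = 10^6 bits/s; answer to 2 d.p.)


Formula: Mbps = payload_bytes * RPS * 8 / 1e6
Payload per request = 281 KB = 281 * 1024 = 287744 bytes
Total bytes/sec = 287744 * 1680 = 483409920
Total bits/sec = 483409920 * 8 = 3867279360
Mbps = 3867279360 / 1e6 = 3867.28

3867.28 Mbps


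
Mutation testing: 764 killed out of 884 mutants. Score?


Mutation score = killed / total * 100
Mutation score = 764 / 884 * 100
Mutation score = 86.43%

86.43%


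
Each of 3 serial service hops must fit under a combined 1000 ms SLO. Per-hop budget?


Formula: per_stage = total_budget / stages
per_stage = 1000 / 3
per_stage = 333.33 ms

333.33 ms


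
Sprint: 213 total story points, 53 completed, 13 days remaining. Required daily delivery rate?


Formula: Required rate = Remaining points / Days left
Remaining = 213 - 53 = 160 points
Required rate = 160 / 13 = 12.31 points/day

12.31 points/day


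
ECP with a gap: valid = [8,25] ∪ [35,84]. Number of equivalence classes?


Valid ranges: [8,25] and [35,84]
Class 1: x < 8 — invalid
Class 2: 8 ≤ x ≤ 25 — valid
Class 3: 25 < x < 35 — invalid (gap between ranges)
Class 4: 35 ≤ x ≤ 84 — valid
Class 5: x > 84 — invalid
Total equivalence classes: 5

5 equivalence classes


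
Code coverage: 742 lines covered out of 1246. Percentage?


Coverage = covered / total * 100
Coverage = 742 / 1246 * 100
Coverage = 59.55%

59.55%


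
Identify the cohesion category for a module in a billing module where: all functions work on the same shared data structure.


Reasoning: Functions share data
Type: Communicational cohesion

Communicational cohesion


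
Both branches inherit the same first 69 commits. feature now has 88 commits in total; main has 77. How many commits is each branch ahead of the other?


Common ancestor: commit #69
feature commits after divergence: 88 - 69 = 19
main commits after divergence: 77 - 69 = 8
feature is 19 commits ahead of main
main is 8 commits ahead of feature

feature ahead: 19, main ahead: 8


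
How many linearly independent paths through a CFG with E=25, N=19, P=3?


Formula: V(G) = E - N + 2P
V(G) = 25 - 19 + 2*3
V(G) = 6 + 6
V(G) = 12

12


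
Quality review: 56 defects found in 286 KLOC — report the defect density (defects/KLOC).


Defect density = defects / KLOC
Defect density = 56 / 286
Defect density = 0.196 defects/KLOC

0.196 defects/KLOC


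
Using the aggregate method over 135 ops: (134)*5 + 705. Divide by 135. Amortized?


Formula: Amortized cost = Total cost / Operations
Total cost = (134 * 5) + (1 * 705)
Total cost = 670 + 705 = 1375
Amortized = 1375 / 135 = 10.1852

10.1852


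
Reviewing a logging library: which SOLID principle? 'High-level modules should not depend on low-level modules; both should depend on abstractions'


This describes the Dependency Inversion Principle (DIP)

Dependency Inversion Principle (DIP)


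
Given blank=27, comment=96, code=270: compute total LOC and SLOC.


Total LOC = blank + comment + code
Total LOC = 27 + 96 + 270 = 393
SLOC (source only) = code = 270

Total LOC: 393, SLOC: 270


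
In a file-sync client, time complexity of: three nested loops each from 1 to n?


Reasoning: three levels of nesting over n
Complexity: O(n^3)

O(n^3)


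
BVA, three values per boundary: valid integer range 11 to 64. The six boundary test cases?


Range: [11, 64]
Boundaries: just below min, min, min+1, max-1, max, just above max
Values: [10, 11, 12, 63, 64, 65]

[10, 11, 12, 63, 64, 65]


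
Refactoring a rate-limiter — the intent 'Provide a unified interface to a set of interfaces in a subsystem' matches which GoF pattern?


This matches the Facade pattern

Facade


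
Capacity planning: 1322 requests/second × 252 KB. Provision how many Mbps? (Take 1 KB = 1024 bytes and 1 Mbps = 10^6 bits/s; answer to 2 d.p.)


Formula: Mbps = payload_bytes * RPS * 8 / 1e6
Payload per request = 252 KB = 252 * 1024 = 258048 bytes
Total bytes/sec = 258048 * 1322 = 341139456
Total bits/sec = 341139456 * 8 = 2729115648
Mbps = 2729115648 / 1e6 = 2729.12

2729.12 Mbps


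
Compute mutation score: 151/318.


Mutation score = killed / total * 100
Mutation score = 151 / 318 * 100
Mutation score = 47.48%

47.48%


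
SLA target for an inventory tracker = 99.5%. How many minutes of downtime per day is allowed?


Formula: allowed downtime = period * (100 - SLA) / 100
Period (day) = 1440 minutes
Unavailability fraction = (100 - 99.5) / 100
Allowed downtime = 1440 * (100 - 99.5) / 100
Allowed downtime = 7.2 minutes

7.2 minutes


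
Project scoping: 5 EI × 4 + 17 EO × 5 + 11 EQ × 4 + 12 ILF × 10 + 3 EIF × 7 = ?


UFP = EI*4 + EO*5 + EQ*4 + ILF*10 + EIF*7
UFP = 5*4 + 17*5 + 11*4 + 12*10 + 3*7
UFP = 20 + 85 + 44 + 120 + 21
UFP = 290

290


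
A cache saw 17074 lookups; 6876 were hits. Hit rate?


Formula: hit rate = hits / (hits + misses) * 100
hit rate = 6876 / (6876 + 10198) * 100
hit rate = 6876 / 17074 * 100
hit rate = 40.27%

40.27%


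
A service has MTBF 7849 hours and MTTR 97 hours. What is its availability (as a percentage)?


Availability = MTBF / (MTBF + MTTR)
Availability = 7849 / (7849 + 97)
Availability = 7849 / 7946
Availability = 98.7793%

98.7793%


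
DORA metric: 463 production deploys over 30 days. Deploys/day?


Formula: deployments per day = releases / days
= 463 / 30
= 15.433 deploys/day
(equivalently, 108.03 deploys/week)

15.433 deploys/day


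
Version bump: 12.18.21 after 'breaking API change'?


Current: 12.18.21
Change category: 'breaking API change' → major bump
SemVer rule: major bump → increment MAJOR, reset MINOR and PATCH to 0
New: 13.0.0

13.0.0


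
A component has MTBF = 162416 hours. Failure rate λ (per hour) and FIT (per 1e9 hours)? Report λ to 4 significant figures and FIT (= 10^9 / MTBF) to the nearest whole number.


Formula: λ = 1 / MTBF; FIT = λ × 1e9 = 1e9 / MTBF
λ = 1 / 162416 ≈ 6.157e-06 failures/hour
FIT = 1e9 / 162416 ≈ 6157 failures per 1e9 hours (nearest whole number)

λ = 6.157e-06 /h, FIT = 6157


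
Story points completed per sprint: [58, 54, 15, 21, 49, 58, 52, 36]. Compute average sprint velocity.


Formula: Avg velocity = Total points / Number of sprints
Points: [58, 54, 15, 21, 49, 58, 52, 36]
Sum = 58 + 54 + 15 + 21 + 49 + 58 + 52 + 36 = 343
Avg velocity = 343 / 8 = 42.88 points/sprint

42.88 points/sprint


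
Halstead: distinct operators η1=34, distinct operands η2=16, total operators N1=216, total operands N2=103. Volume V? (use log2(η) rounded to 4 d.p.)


Formula: V = N * log2(η), where N = N1 + N2 and η = η1 + η2
η = 34 + 16 = 50
N = 216 + 103 = 319
log2(50) ≈ 5.6439
V = 319 * 5.6439 = 1800.40

1800.40


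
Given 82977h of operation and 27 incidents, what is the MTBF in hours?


Formula: MTBF = Total operating time / Number of failures
MTBF = 82977 / 27
MTBF = 3073.22 hours

3073.22 hours


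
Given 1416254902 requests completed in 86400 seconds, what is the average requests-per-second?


Formula: throughput = requests / seconds
throughput = 1416254902 / 86400
throughput = 16391.84 requests/second

16391.84 requests/second


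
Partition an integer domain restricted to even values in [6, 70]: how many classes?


Constraint: even integers in [6, 70]
Class 1: x < 6 — out-of-range invalid
Class 2: x in [6,70] but odd — wrong type invalid
Class 3: x in [6,70] and even — valid
Class 4: x > 70 — out-of-range invalid
Total equivalence classes: 4

4 equivalence classes


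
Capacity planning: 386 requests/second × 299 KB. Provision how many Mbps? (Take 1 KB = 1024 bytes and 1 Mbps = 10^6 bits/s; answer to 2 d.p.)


Formula: Mbps = payload_bytes * RPS * 8 / 1e6
Payload per request = 299 KB = 299 * 1024 = 306176 bytes
Total bytes/sec = 306176 * 386 = 118183936
Total bits/sec = 118183936 * 8 = 945471488
Mbps = 945471488 / 1e6 = 945.47

945.47 Mbps


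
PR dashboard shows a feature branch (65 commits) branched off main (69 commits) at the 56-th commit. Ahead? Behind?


Common ancestor: commit #56
feature commits after divergence: 65 - 56 = 9
main commits after divergence: 69 - 56 = 13
feature is 9 commits ahead of main
main is 13 commits ahead of feature

feature ahead: 9, main ahead: 13


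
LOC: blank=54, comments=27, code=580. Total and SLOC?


Total LOC = blank + comment + code
Total LOC = 54 + 27 + 580 = 661
SLOC (source only) = code = 580

Total LOC: 661, SLOC: 580


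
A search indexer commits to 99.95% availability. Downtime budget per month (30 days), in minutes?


Formula: allowed downtime = period * (100 - SLA) / 100
Period (month (30 days)) = 43200 minutes
Unavailability fraction = (100 - 99.95) / 100
Allowed downtime = 43200 * (100 - 99.95) / 100
Allowed downtime = 21.6 minutes

21.6 minutes


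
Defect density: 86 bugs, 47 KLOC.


Defect density = defects / KLOC
Defect density = 86 / 47
Defect density = 1.83 defects/KLOC

1.83 defects/KLOC


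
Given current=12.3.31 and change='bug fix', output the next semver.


Current: 12.3.31
Change category: 'bug fix' → patch bump
SemVer rule: patch bump → increment PATCH (MAJOR and MINOR unchanged)
New: 12.3.32

12.3.32


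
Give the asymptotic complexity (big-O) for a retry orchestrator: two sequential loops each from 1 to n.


Reasoning: sequential dominates: O(n) + O(n) = O(n)
Complexity: O(n)

O(n)


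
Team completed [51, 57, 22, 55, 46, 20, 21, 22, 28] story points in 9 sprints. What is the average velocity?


Formula: Avg velocity = Total points / Number of sprints
Points: [51, 57, 22, 55, 46, 20, 21, 22, 28]
Sum = 51 + 57 + 22 + 55 + 46 + 20 + 21 + 22 + 28 = 322
Avg velocity = 322 / 9 = 35.78 points/sprint

35.78 points/sprint


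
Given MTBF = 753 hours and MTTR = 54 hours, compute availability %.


Availability = MTBF / (MTBF + MTTR)
Availability = 753 / (753 + 54)
Availability = 753 / 807
Availability = 93.3086%

93.3086%


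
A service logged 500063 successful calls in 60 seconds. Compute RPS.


Formula: throughput = requests / seconds
throughput = 500063 / 60
throughput = 8334.38 requests/second

8334.38 requests/second


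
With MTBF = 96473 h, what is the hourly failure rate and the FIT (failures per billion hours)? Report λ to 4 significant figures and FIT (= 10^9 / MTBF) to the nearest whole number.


Formula: λ = 1 / MTBF; FIT = λ × 1e9 = 1e9 / MTBF
λ = 1 / 96473 ≈ 1.037e-05 failures/hour
FIT = 1e9 / 96473 ≈ 10366 failures per 1e9 hours (nearest whole number)

λ = 1.037e-05 /h, FIT = 10366


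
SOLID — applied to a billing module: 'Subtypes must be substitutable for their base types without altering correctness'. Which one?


This describes the Liskov Substitution Principle (LSP)

Liskov Substitution Principle (LSP)


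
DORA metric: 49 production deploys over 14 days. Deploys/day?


Formula: deployments per day = releases / days
= 49 / 14
= 3.5 deploys/day
(equivalently, 24.5 deploys/week)

3.5 deploys/day


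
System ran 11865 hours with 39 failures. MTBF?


Formula: MTBF = Total operating time / Number of failures
MTBF = 11865 / 39
MTBF = 304.23 hours

304.23 hours


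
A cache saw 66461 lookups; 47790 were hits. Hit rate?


Formula: hit rate = hits / (hits + misses) * 100
hit rate = 47790 / (47790 + 18671) * 100
hit rate = 47790 / 66461 * 100
hit rate = 71.91%

71.91%


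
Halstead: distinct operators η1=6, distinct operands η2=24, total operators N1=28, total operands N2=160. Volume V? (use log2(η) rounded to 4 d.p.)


Formula: V = N * log2(η), where N = N1 + N2 and η = η1 + η2
η = 6 + 24 = 30
N = 28 + 160 = 188
log2(30) ≈ 4.9069
V = 188 * 4.9069 = 922.50

922.50


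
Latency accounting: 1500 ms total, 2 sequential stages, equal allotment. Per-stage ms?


Formula: per_stage = total_budget / stages
per_stage = 1500 / 2
per_stage = 750.0 ms

750.0 ms


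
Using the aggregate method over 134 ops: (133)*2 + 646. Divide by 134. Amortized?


Formula: Amortized cost = Total cost / Operations
Total cost = (133 * 2) + (1 * 646)
Total cost = 266 + 646 = 912
Amortized = 912 / 134 = 6.806

6.806


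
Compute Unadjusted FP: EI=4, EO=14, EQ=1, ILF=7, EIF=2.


UFP = EI*4 + EO*5 + EQ*4 + ILF*10 + EIF*7
UFP = 4*4 + 14*5 + 1*4 + 7*10 + 2*7
UFP = 16 + 70 + 4 + 70 + 14
UFP = 174

174


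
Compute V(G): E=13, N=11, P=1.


Formula: V(G) = E - N + 2P
V(G) = 13 - 11 + 2*1
V(G) = 2 + 2
V(G) = 4

4


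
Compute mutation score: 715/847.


Mutation score = killed / total * 100
Mutation score = 715 / 847 * 100
Mutation score = 84.42%

84.42%
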